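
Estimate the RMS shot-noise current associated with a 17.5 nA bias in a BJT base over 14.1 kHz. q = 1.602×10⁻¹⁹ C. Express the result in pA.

I_n = √(2qI·B)
2qI·B = 2 × 1.602×10⁻¹⁹ × 1.75×10⁻⁸ × 1.41×10⁴ = 7.91×10⁻²³ A²
I_n = √(7.91×10⁻²³) = 8.89×10⁻¹² A = 8.89 pA

8.89 pA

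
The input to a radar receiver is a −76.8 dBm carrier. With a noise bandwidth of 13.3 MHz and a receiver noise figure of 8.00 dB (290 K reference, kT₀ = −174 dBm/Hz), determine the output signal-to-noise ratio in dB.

Noise floor: N = −174 + 10 log₁₀(B) + NF
10 log₁₀(1.33×10⁷) = 71.24 dB
N = −174 + 71.24 + 8.00 = −94.76 dBm
SNR = P_sig − N = −76.8 − (−94.76) = 17.96 dB → 18.0 dB

18.0 dB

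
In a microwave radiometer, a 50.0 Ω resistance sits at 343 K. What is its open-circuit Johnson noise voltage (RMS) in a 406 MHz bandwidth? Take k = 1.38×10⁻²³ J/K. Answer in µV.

V_n = √(4kTRB)
4kTRB = 4 × 1.38×10⁻²³ × 343 × 5.00×10¹ × 4.06×10⁸ = 3.84×10⁻¹⁰ V²
V_n = √(3.84×10⁻¹⁰) = 1.96×10⁻⁵ V = 19.6 µV

19.6 µV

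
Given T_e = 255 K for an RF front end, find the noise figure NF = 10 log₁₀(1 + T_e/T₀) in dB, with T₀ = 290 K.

F = 1 + T_e/T₀ = 1 + 255/290 = 1.87931
NF = 10 log₁₀(1.87931) = 2.74 dB

2.74 dB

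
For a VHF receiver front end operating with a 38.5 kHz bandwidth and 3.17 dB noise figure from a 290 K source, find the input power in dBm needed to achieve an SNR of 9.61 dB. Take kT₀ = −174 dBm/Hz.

−115.4 dBm

Sensitivity = −174 + 10 log₁₀(B) + NF + SNR_min
= −174 + 45.85 + 3.17 + 9.61
= −115.37 dBm → −115.4 dBm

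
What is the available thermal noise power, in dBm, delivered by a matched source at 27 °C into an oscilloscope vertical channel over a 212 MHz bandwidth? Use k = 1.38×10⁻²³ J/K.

T = 27 °C + 273.15 = 300.15 K
P_n = kTB = 1.38×10⁻²³ × 300.15 × 2.12×10⁸ = 8.78×10⁻¹³ W
In dBm: 10 log₁₀(8.78×10⁻¹³ / 10⁻³) = −90.6 dBm

−90.6 dBm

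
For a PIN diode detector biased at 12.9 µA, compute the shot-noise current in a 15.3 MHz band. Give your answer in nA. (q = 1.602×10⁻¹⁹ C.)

7.95 nA

I_n = √(2qI·B)
2qI·B = 2 × 1.602×10⁻¹⁹ × 1.29×10⁻⁵ × 1.53×10⁷ = 6.32×10⁻¹⁷ A²
I_n = √(6.32×10⁻¹⁷) = 7.95×10⁻⁹ A = 7.95 nA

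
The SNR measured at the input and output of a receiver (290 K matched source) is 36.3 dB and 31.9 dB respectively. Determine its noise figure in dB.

NF (dB) = SNR_in(dB) − SNR_out(dB) when the source is at T₀
NF = 36.3 − 31.9 = 4.4 dB

4.4 dB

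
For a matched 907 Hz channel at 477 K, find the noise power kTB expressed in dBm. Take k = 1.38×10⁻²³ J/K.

P_n = kTB = 1.38×10⁻²³ × 477 × 9.07×10² = 5.97×10⁻¹⁸ W
In dBm: 10 log₁₀(5.97×10⁻¹⁸ / 10⁻³) = −142.2 dBm

−142.2 dBm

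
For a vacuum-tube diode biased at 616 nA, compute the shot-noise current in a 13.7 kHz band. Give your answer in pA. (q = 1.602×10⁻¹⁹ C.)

I_n = √(2qI·B)
2qI·B = 2 × 1.602×10⁻¹⁹ × 6.16×10⁻⁷ × 1.37×10⁴ = 2.70×10⁻²¹ A²
I_n = √(2.70×10⁻²¹) = 5.20×10⁻¹¹ A = 52.0 pA

52.0 pA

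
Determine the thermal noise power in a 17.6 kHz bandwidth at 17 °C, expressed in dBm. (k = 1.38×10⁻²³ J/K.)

T = 17 °C + 273.15 = 290.15 K
P_n = kTB = 1.38×10⁻²³ × 290.15 × 1.76×10⁴ = 7.05×10⁻¹⁷ W
In dBm: 10 log₁₀(7.05×10⁻¹⁷ / 10⁻³) = −131.5 dBm

−131.5 dBm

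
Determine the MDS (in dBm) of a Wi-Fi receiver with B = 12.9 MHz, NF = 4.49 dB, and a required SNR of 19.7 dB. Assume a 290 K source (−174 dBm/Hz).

Sensitivity = −174 + 10 log₁₀(B) + NF + SNR_min
= −174 + 71.11 + 4.49 + 19.7
= −78.70 dBm → −78.7 dBm

−78.7 dBm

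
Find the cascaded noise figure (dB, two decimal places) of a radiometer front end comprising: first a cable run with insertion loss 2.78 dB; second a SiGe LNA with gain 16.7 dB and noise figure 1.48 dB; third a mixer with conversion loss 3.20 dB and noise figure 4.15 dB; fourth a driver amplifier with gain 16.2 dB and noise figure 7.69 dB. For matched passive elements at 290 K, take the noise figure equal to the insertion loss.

Convert to linear (a loss of L dB is a gain of −L dB): F_i = 10^(NF_i/10), G_i = 10^(G_i,dB/10)
  Stage 1: F_1 = 10^(2.78/10) = 1.897, G_1 = 10^(−2.78/10) = 0.5272
  Stage 2: F_2 = 10^(1.48/10) = 1.406, G_2 = 10^(16.7/10) = 46.77
  Stage 3: F_3 = 10^(4.15/10) = 2.600, G_3 = 10^(−3.20/10) = 0.4786
  Stage 4: F_4 = 10^(7.69/10) = 5.875, G_4 = 10^(16.2/10) = 41.69
Friis cascade:
  F = 1.897 + (1.406 − 1)/0.5272 + (2.600 − 1)/24.66 + (5.875 − 1)/11.80 = 3.145
NF = 10 log₁₀(3.145) = 4.98 dB

4.98 dB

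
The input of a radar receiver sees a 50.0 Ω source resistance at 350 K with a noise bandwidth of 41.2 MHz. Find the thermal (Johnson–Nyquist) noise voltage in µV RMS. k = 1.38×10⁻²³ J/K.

6.31 µV

V_n = √(4kTRB)
4kTRB = 4 × 1.38×10⁻²³ × 350 × 5.00×10¹ × 4.12×10⁷ = 3.98×10⁻¹¹ V²
V_n = √(3.98×10⁻¹¹) = 6.31×10⁻⁶ V = 6.31 µV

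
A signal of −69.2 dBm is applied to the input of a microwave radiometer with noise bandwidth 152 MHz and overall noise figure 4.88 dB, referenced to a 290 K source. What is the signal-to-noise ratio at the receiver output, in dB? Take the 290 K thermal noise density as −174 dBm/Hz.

Noise floor: N = −174 + 10 log₁₀(B) + NF
10 log₁₀(1.52×10⁸) = 81.82 dB
N = −174 + 81.82 + 4.88 = −87.30 dBm
SNR = P_sig − N = −69.2 − (−87.30) = 18.10 dB → 18.1 dB

18.1 dB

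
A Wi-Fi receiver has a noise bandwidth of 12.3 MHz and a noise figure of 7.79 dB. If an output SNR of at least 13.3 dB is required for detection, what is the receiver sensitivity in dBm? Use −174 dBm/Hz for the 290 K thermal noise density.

−82.0 dBm

Sensitivity = −174 + 10 log₁₀(B) + NF + SNR_min
= −174 + 70.9 + 7.79 + 13.3
= −82.01 dBm → −82.0 dBm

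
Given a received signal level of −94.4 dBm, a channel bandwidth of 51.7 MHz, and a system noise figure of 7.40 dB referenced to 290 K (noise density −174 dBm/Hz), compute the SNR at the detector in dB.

Noise floor: N = −174 + 10 log₁₀(B) + NF
10 log₁₀(5.17×10⁷) = 77.13 dB
N = −174 + 77.13 + 7.40 = −89.47 dBm
SNR = P_sig − N = −94.4 − (−89.47) = −4.93 dB → −4.9 dB

−4.9 dB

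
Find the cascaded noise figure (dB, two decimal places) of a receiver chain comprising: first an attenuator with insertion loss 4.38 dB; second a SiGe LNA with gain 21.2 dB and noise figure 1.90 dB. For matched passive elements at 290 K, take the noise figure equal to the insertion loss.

Convert to linear (a loss of L dB is a gain of −L dB): F_i = 10^(NF_i/10), G_i = 10^(G_i,dB/10)
  Stage 1: F_1 = 10^(4.38/10) = 2.742, G_1 = 10^(−4.38/10) = 0.3648
  Stage 2: F_2 = 10^(1.90/10) = 1.549, G_2 = 10^(21.2/10) = 131.8
Friis cascade:
  F = 2.742 + (1.549 − 1)/0.3648 = 4.246
NF = 10 log₁₀(4.246) = 6.28 dB

6.28 dB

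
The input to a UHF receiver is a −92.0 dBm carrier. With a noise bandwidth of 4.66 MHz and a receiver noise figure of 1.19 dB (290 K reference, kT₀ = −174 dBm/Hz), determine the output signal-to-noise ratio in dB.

Noise floor: N = −174 + 10 log₁₀(B) + NF
10 log₁₀(4.66×10⁶) = 66.68 dB
N = −174 + 66.68 + 1.19 = −106.13 dBm
SNR = P_sig − N = −92.0 − (−106.13) = 14.13 dB → 14.1 dB

14.1 dB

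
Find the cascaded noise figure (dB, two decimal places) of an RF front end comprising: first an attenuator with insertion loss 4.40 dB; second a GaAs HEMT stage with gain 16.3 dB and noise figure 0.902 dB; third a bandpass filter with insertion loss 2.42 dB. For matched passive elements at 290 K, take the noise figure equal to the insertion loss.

5.36 dB

Convert to linear (a loss of L dB is a gain of −L dB): F_i = 10^(NF_i/10), G_i = 10^(G_i,dB/10)
  Stage 1: F_1 = 10^(4.40/10) = 2.754, G_1 = 10^(−4.40/10) = 0.3631
  Stage 2: F_2 = 10^(0.902/10) = 1.231, G_2 = 10^(16.3/10) = 42.66
  Stage 3: F_3 = 10^(2.42/10) = 1.746, G_3 = 10^(−2.42/10) = 0.5728
Friis cascade:
  F = 2.754 + (1.231 − 1)/0.3631 + (1.746 − 1)/15.49 = 3.438
NF = 10 log₁₀(3.438) = 5.36 dB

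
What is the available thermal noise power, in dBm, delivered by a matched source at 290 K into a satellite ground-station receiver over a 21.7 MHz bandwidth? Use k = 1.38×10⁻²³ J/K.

−100.6 dBm

P_n = kTB = 1.38×10⁻²³ × 290 × 2.17×10⁷ = 8.68×10⁻¹⁴ W
In dBm: 10 log₁₀(8.68×10⁻¹⁴ / 10⁻³) = −100.6 dBm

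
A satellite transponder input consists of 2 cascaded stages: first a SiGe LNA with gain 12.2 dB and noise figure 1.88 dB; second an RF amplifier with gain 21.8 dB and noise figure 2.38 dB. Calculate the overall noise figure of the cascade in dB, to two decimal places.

2.00 dB

Convert to linear (a loss of L dB is a gain of −L dB): F_i = 10^(NF_i/10), G_i = 10^(G_i,dB/10)
  Stage 1: F_1 = 10^(1.88/10) = 1.542, G_1 = 10^(12.2/10) = 16.60
  Stage 2: F_2 = 10^(2.38/10) = 1.730, G_2 = 10^(21.8/10) = 151.4
Friis cascade:
  F = 1.542 + (1.730 − 1)/16.60 = 1.586
NF = 10 log₁₀(1.586) = 2.00 dB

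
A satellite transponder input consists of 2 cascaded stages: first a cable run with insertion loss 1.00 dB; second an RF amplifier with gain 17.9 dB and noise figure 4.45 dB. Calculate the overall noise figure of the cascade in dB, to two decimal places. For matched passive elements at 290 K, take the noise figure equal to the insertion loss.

5.45 dB

Convert to linear (a loss of L dB is a gain of −L dB): F_i = 10^(NF_i/10), G_i = 10^(G_i,dB/10)
  Stage 1: F_1 = 10^(1.00/10) = 1.259, G_1 = 10^(−1.00/10) = 0.7943
  Stage 2: F_2 = 10^(4.45/10) = 2.786, G_2 = 10^(17.9/10) = 61.66
Friis cascade:
  F = 1.259 + (2.786 − 1)/0.7943 = 3.508
NF = 10 log₁₀(3.508) = 5.45 dB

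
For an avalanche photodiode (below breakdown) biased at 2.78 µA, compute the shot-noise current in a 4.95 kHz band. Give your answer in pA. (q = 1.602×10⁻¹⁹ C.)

66.4 pA

I_n = √(2qI·B)
2qI·B = 2 × 1.602×10⁻¹⁹ × 2.78×10⁻⁶ × 4.95×10³ = 4.41×10⁻²¹ A²
I_n = √(4.41×10⁻²¹) = 6.64×10⁻¹¹ A = 66.4 pA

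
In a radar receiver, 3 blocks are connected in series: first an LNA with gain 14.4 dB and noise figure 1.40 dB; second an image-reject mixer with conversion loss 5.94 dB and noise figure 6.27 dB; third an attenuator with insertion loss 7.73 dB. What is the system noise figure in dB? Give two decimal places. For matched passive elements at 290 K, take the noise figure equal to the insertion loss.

3.43 dB

Convert to linear (a loss of L dB is a gain of −L dB): F_i = 10^(NF_i/10), G_i = 10^(G_i,dB/10)
  Stage 1: F_1 = 10^(1.40/10) = 1.380, G_1 = 10^(14.4/10) = 27.54
  Stage 2: F_2 = 10^(6.27/10) = 4.236, G_2 = 10^(−5.94/10) = 0.2547
  Stage 3: F_3 = 10^(7.73/10) = 5.929, G_3 = 10^(−7.73/10) = 0.1687
Friis cascade:
  F = 1.380 + (4.236 − 1)/27.54 + (5.929 − 1)/7.015 = 2.201
NF = 10 log₁₀(2.201) = 3.43 dB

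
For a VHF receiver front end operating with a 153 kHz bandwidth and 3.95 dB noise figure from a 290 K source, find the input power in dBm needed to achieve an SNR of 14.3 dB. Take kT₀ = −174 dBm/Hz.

−103.9 dBm

Sensitivity = −174 + 10 log₁₀(B) + NF + SNR_min
= −174 + 51.85 + 3.95 + 14.3
= −103.90 dBm → −103.9 dBm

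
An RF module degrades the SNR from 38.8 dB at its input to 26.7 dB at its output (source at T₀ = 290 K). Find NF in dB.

12.1 dB

NF (dB) = SNR_in(dB) − SNR_out(dB) when the source is at T₀
NF = 38.8 − 26.7 = 12.1 dB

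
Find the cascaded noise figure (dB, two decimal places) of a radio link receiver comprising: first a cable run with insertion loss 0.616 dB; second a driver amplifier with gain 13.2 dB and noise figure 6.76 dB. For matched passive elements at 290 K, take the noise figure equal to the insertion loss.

Convert to linear (a loss of L dB is a gain of −L dB): F_i = 10^(NF_i/10), G_i = 10^(G_i,dB/10)
  Stage 1: F_1 = 10^(0.616/10) = 1.152, G_1 = 10^(−0.616/10) = 0.8678
  Stage 2: F_2 = 10^(6.76/10) = 4.742, G_2 = 10^(13.2/10) = 20.89
Friis cascade:
  F = 1.152 + (4.742 − 1)/0.8678 = 5.465
NF = 10 log₁₀(5.465) = 7.38 dB

7.38 dB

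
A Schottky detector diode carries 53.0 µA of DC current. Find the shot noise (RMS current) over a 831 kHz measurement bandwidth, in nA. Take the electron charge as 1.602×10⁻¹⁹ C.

3.76 nA

I_n = √(2qI·B)
2qI·B = 2 × 1.602×10⁻¹⁹ × 5.30×10⁻⁵ × 8.31×10⁵ = 1.41×10⁻¹⁷ A²
I_n = √(1.41×10⁻¹⁷) = 3.76×10⁻⁹ A = 3.76 nA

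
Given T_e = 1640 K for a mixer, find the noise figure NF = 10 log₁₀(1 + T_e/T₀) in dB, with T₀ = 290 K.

F = 1 + T_e/T₀ = 1 + 1640/290 = 6.65517
NF = 10 log₁₀(6.65517) = 8.23 dB

8.23 dB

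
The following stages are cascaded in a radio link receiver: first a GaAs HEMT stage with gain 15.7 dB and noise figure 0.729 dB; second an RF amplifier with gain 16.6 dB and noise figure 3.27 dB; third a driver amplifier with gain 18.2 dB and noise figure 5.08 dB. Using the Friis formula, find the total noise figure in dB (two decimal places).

Convert to linear (a loss of L dB is a gain of −L dB): F_i = 10^(NF_i/10), G_i = 10^(G_i,dB/10)
  Stage 1: F_1 = 10^(0.729/10) = 1.183, G_1 = 10^(15.7/10) = 37.15
  Stage 2: F_2 = 10^(3.27/10) = 2.123, G_2 = 10^(16.6/10) = 45.71
  Stage 3: F_3 = 10^(5.08/10) = 3.221, G_3 = 10^(18.2/10) = 66.07
Friis cascade:
  F = 1.183 + (2.123 − 1)/37.15 + (3.221 − 1)/1698 = 1.214
NF = 10 log₁₀(1.214) = 0.84 dB

0.84 dB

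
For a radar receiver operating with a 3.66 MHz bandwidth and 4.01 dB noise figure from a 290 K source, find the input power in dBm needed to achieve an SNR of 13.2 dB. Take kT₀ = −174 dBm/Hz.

Sensitivity = −174 + 10 log₁₀(B) + NF + SNR_min
= −174 + 65.63 + 4.01 + 13.2
= −91.16 dBm → −91.2 dBm

−91.2 dBm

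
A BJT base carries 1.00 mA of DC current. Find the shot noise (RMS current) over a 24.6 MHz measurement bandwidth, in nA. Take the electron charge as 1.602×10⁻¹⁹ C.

I_n = √(2qI·B)
2qI·B = 2 × 1.602×10⁻¹⁹ × 1.00×10⁻³ × 2.46×10⁷ = 7.88×10⁻¹⁵ A²
I_n = √(7.88×10⁻¹⁵) = 8.88×10⁻⁸ A = 88.8 nA

88.8 nA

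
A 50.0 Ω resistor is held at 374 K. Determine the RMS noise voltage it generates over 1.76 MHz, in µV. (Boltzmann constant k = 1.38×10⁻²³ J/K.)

V_n = √(4kTRB)
4kTRB = 4 × 1.38×10⁻²³ × 374 × 5.00×10¹ × 1.76×10⁶ = 1.82×10⁻¹² V²
V_n = √(1.82×10⁻¹²) = 1.35×10⁻⁶ V = 1.35 µV

1.35 µV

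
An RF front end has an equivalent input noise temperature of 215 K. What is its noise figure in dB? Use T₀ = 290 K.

2.41 dB

F = 1 + T_e/T₀ = 1 + 215/290 = 1.74138
NF = 10 log₁₀(1.74138) = 2.41 dB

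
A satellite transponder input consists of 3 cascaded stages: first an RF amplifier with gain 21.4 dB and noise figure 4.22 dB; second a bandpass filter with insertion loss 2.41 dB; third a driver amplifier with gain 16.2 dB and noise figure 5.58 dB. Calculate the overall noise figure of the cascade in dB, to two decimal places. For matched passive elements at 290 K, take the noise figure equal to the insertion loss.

4.28 dB

Convert to linear (a loss of L dB is a gain of −L dB): F_i = 10^(NF_i/10), G_i = 10^(G_i,dB/10)
  Stage 1: F_1 = 10^(4.22/10) = 2.642, G_1 = 10^(21.4/10) = 138.0
  Stage 2: F_2 = 10^(2.41/10) = 1.742, G_2 = 10^(−2.41/10) = 0.5741
  Stage 3: F_3 = 10^(5.58/10) = 3.614, G_3 = 10^(16.2/10) = 41.69
Friis cascade:
  F = 2.642 + (1.742 − 1)/138.0 + (3.614 − 1)/79.25 = 2.681
NF = 10 log₁₀(2.681) = 4.28 dB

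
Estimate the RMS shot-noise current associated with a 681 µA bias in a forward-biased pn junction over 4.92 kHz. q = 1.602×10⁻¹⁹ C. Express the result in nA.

1.04 nA

I_n = √(2qI·B)
2qI·B = 2 × 1.602×10⁻¹⁹ × 6.81×10⁻⁴ × 4.92×10³ = 1.07×10⁻¹⁸ A²
I_n = √(1.07×10⁻¹⁸) = 1.04×10⁻⁹ A = 1.04 nA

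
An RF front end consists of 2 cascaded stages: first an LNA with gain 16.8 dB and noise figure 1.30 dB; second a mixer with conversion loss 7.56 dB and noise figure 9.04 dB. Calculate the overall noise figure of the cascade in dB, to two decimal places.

1.75 dB

Convert to linear (a loss of L dB is a gain of −L dB): F_i = 10^(NF_i/10), G_i = 10^(G_i,dB/10)
  Stage 1: F_1 = 10^(1.30/10) = 1.349, G_1 = 10^(16.8/10) = 47.86
  Stage 2: F_2 = 10^(9.04/10) = 8.017, G_2 = 10^(−7.56/10) = 0.1754
Friis cascade:
  F = 1.349 + (8.017 − 1)/47.86 = 1.496
NF = 10 log₁₀(1.496) = 1.75 dB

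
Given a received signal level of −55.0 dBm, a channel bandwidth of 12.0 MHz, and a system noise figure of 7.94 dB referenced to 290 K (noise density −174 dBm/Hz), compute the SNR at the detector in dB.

40.3 dB

Noise floor: N = −174 + 10 log₁₀(B) + NF
10 log₁₀(1.20×10⁷) = 70.79 dB
N = −174 + 70.79 + 7.94 = −95.27 dBm
SNR = P_sig − N = −55.0 − (−95.27) = 40.27 dB → 40.3 dB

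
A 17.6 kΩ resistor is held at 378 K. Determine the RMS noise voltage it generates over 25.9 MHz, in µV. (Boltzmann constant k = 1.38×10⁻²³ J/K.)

97.5 µV

V_n = √(4kTRB)
4kTRB = 4 × 1.38×10⁻²³ × 378 × 1.76×10⁴ × 2.59×10⁷ = 9.51×10⁻⁹ V²
V_n = √(9.51×10⁻⁹) = 9.75×10⁻⁵ V = 97.5 µV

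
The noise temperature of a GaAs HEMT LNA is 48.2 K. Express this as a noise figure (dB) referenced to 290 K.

0.668 dB

F = 1 + T_e/T₀ = 1 + 48.2/290 = 1.16621
NF = 10 log₁₀(1.16621) = 0.668 dB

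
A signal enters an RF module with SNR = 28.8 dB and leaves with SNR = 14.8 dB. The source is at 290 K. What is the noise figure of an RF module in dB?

NF (dB) = SNR_in(dB) − SNR_out(dB) when the source is at T₀
NF = 28.8 − 14.8 = 14.0 dB

14.0 dB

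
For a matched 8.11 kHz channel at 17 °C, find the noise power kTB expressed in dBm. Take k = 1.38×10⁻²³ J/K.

T = 17 °C + 273.15 = 290.15 K
P_n = kTB = 1.38×10⁻²³ × 290.15 × 8.11×10³ = 3.25×10⁻¹⁷ W
In dBm: 10 log₁₀(3.25×10⁻¹⁷ / 10⁻³) = −134.9 dBm

−134.9 dBm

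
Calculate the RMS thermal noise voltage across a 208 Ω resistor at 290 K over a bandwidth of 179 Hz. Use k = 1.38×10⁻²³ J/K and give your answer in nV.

24.4 nV

V_n = √(4kTRB)
4kTRB = 4 × 1.38×10⁻²³ × 290 × 2.08×10² × 1.79×10² = 5.96×10⁻¹⁶ V²
V_n = √(5.96×10⁻¹⁶) = 2.44×10⁻⁸ V = 24.4 nV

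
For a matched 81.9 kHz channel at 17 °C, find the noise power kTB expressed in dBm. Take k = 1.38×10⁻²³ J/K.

T = 17 °C + 273.15 = 290.15 K
P_n = kTB = 1.38×10⁻²³ × 290.15 × 8.19×10⁴ = 3.28×10⁻¹⁶ W
In dBm: 10 log₁₀(3.28×10⁻¹⁶ / 10⁻³) = −124.8 dBm

−124.8 dBm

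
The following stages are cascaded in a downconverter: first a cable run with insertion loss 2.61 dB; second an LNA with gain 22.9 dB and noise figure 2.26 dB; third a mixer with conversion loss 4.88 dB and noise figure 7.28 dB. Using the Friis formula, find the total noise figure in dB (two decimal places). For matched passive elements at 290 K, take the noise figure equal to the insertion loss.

4.93 dB

Convert to linear (a loss of L dB is a gain of −L dB): F_i = 10^(NF_i/10), G_i = 10^(G_i,dB/10)
  Stage 1: F_1 = 10^(2.61/10) = 1.824, G_1 = 10^(−2.61/10) = 0.5483
  Stage 2: F_2 = 10^(2.26/10) = 1.683, G_2 = 10^(22.9/10) = 195.0
  Stage 3: F_3 = 10^(7.28/10) = 5.346, G_3 = 10^(−4.88/10) = 0.3251
Friis cascade:
  F = 1.824 + (1.683 − 1)/0.5483 + (5.346 − 1)/106.9 = 3.110
NF = 10 log₁₀(3.110) = 4.93 dB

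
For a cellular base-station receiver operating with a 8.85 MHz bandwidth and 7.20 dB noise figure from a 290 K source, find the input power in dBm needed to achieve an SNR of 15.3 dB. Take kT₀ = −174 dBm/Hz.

−82.0 dBm

Sensitivity = −174 + 10 log₁₀(B) + NF + SNR_min
= −174 + 69.47 + 7.20 + 15.3
= −82.03 dBm → −82.0 dBm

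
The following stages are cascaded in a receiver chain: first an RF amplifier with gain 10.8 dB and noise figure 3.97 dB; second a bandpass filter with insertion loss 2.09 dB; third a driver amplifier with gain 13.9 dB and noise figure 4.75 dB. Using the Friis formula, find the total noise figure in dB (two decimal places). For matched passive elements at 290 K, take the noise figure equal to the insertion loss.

Convert to linear (a loss of L dB is a gain of −L dB): F_i = 10^(NF_i/10), G_i = 10^(G_i,dB/10)
  Stage 1: F_1 = 10^(3.97/10) = 2.495, G_1 = 10^(10.8/10) = 12.02
  Stage 2: F_2 = 10^(2.09/10) = 1.618, G_2 = 10^(−2.09/10) = 0.6180
  Stage 3: F_3 = 10^(4.75/10) = 2.985, G_3 = 10^(13.9/10) = 24.55
Friis cascade:
  F = 2.495 + (1.618 − 1)/12.02 + (2.985 − 1)/7.430 = 2.813
NF = 10 log₁₀(2.813) = 4.49 dB

4.49 dB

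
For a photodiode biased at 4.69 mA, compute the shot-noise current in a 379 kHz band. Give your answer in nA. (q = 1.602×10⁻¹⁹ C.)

23.9 nA

I_n = √(2qI·B)
2qI·B = 2 × 1.602×10⁻¹⁹ × 4.69×10⁻³ × 3.79×10⁵ = 5.70×10⁻¹⁶ A²
I_n = √(5.70×10⁻¹⁶) = 2.39×10⁻⁸ A = 23.9 nA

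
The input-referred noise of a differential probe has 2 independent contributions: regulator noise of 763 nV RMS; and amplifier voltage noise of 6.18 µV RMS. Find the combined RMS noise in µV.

6.23 µV

Uncorrelated sources add in power (mean-square): V_tot = √(ΣV_i²)
V_tot = √[(7.63×10⁻⁷)² + (6.18×10⁻⁶)²] = 6.23×10⁻⁶ V = 6.23 µV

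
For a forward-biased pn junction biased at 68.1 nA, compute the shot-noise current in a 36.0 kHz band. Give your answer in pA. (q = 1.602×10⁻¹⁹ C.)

I_n = √(2qI·B)
2qI·B = 2 × 1.602×10⁻¹⁹ × 6.81×10⁻⁸ × 3.60×10⁴ = 7.85×10⁻²² A²
I_n = √(7.85×10⁻²²) = 2.80×10⁻¹¹ A = 28.0 pA

28.0 pA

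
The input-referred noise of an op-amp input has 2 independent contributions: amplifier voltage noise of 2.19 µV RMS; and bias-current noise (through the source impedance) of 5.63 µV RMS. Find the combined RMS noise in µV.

Uncorrelated sources add in power (mean-square): V_tot = √(ΣV_i²)
V_tot = √[(2.19×10⁻⁶)² + (5.63×10⁻⁶)²] = 6.04×10⁻⁶ V = 6.04 µV

6.04 µV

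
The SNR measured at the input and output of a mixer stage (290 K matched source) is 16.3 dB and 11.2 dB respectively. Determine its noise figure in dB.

5.1 dB

NF (dB) = SNR_in(dB) − SNR_out(dB) when the source is at T₀
NF = 16.3 − 11.2 = 5.1 dB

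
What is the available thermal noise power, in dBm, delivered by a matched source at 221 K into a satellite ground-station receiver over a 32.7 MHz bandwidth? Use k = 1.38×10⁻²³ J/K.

P_n = kTB = 1.38×10⁻²³ × 221 × 3.27×10⁷ = 9.97×10⁻¹⁴ W
In dBm: 10 log₁₀(9.97×10⁻¹⁴ / 10⁻³) = −100.0 dBm

−100.0 dBm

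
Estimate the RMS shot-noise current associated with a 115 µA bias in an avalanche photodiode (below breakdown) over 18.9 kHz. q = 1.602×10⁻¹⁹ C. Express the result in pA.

834 pA

I_n = √(2qI·B)
2qI·B = 2 × 1.602×10⁻¹⁹ × 1.15×10⁻⁴ × 1.89×10⁴ = 6.96×10⁻¹⁹ A²
I_n = √(6.96×10⁻¹⁹) = 8.34×10⁻¹⁰ A = 834 pA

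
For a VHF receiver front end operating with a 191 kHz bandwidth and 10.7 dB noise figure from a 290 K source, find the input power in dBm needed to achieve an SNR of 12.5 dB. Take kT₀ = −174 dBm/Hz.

−98.0 dBm

Sensitivity = −174 + 10 log₁₀(B) + NF + SNR_min
= −174 + 52.81 + 10.7 + 12.5
= −97.99 dBm → −98.0 dBm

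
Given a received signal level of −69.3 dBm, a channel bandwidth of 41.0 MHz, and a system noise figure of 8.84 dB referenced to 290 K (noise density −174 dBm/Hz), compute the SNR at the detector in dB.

19.7 dB

Noise floor: N = −174 + 10 log₁₀(B) + NF
10 log₁₀(4.10×10⁷) = 76.13 dB
N = −174 + 76.13 + 8.84 = −89.03 dBm
SNR = P_sig − N = −69.3 − (−89.03) = 19.73 dB → 19.7 dB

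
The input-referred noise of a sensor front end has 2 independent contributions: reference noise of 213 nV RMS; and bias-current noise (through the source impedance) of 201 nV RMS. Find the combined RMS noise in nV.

Uncorrelated sources add in power (mean-square): V_tot = √(ΣV_i²)
V_tot = √[(2.13×10⁻⁷)² + (2.01×10⁻⁷)²] = 2.93×10⁻⁷ V = 293 nV

293 nV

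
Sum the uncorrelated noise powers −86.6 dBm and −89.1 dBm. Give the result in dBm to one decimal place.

−84.7 dBm

Convert to linear, add, convert back:
P₁ = 2.19×10⁻¹² W, P₂ = 1.23×10⁻¹² W
P_tot = 3.42×10⁻¹² W → 10 log₁₀(P_tot / 10⁻³) = −84.7 dBm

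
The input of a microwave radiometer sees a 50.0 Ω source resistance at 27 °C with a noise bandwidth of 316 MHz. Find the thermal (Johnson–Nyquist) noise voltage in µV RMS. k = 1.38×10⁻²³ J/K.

16.2 µV

T = 27 °C + 273.15 = 300.15 K
V_n = √(4kTRB)
4kTRB = 4 × 1.38×10⁻²³ × 300.15 × 5.00×10¹ × 3.16×10⁸ = 2.62×10⁻¹⁰ V²
V_n = √(2.62×10⁻¹⁰) = 1.62×10⁻⁵ V = 16.2 µV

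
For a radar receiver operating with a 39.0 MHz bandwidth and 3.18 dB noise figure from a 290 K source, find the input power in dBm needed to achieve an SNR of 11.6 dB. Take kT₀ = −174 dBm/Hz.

Sensitivity = −174 + 10 log₁₀(B) + NF + SNR_min
= −174 + 75.91 + 3.18 + 11.6
= −83.31 dBm → −83.3 dBm

−83.3 dBm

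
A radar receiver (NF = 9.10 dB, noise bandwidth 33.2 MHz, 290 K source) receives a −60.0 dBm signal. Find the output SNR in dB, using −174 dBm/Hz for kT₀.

Noise floor: N = −174 + 10 log₁₀(B) + NF
10 log₁₀(3.32×10⁷) = 75.21 dB
N = −174 + 75.21 + 9.10 = −89.69 dBm
SNR = P_sig − N = −60.0 − (−89.69) = 29.69 dB → 29.7 dB

29.7 dB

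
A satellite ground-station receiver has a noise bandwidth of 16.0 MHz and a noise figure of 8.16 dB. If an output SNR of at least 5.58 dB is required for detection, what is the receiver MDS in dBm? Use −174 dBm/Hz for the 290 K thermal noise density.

Sensitivity = −174 + 10 log₁₀(B) + NF + SNR_min
= −174 + 72.04 + 8.16 + 5.58
= −88.22 dBm → −88.2 dBm

−88.2 dBm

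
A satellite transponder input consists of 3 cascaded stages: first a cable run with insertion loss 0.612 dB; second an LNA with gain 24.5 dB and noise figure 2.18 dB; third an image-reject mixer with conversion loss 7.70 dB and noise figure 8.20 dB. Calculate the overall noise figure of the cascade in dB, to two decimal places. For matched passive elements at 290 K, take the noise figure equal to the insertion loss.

Convert to linear (a loss of L dB is a gain of −L dB): F_i = 10^(NF_i/10), G_i = 10^(G_i,dB/10)
  Stage 1: F_1 = 10^(0.612/10) = 1.151, G_1 = 10^(−0.612/10) = 0.8686
  Stage 2: F_2 = 10^(2.18/10) = 1.652, G_2 = 10^(24.5/10) = 281.8
  Stage 3: F_3 = 10^(8.20/10) = 6.607, G_3 = 10^(−7.70/10) = 0.1698
Friis cascade:
  F = 1.151 + (1.652 − 1)/0.8686 + (6.607 − 1)/244.8 = 1.925
NF = 10 log₁₀(1.925) = 2.84 dB

2.84 dB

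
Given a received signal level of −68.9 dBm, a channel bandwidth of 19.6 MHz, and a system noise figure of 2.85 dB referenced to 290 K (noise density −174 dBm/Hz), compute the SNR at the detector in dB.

29.3 dB

Noise floor: N = −174 + 10 log₁₀(B) + NF
10 log₁₀(1.96×10⁷) = 72.92 dB
N = −174 + 72.92 + 2.85 = −98.23 dBm
SNR = P_sig − N = −68.9 − (−98.23) = 29.33 dB → 29.3 dB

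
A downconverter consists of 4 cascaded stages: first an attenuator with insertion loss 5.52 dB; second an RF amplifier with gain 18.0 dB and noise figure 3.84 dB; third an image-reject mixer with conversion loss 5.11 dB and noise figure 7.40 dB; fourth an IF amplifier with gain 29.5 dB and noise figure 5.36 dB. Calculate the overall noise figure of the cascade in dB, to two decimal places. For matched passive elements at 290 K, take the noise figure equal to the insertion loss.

9.70 dB

Convert to linear (a loss of L dB is a gain of −L dB): F_i = 10^(NF_i/10), G_i = 10^(G_i,dB/10)
  Stage 1: F_1 = 10^(5.52/10) = 3.565, G_1 = 10^(−5.52/10) = 0.2805
  Stage 2: F_2 = 10^(3.84/10) = 2.421, G_2 = 10^(18.0/10) = 63.10
  Stage 3: F_3 = 10^(7.40/10) = 5.495, G_3 = 10^(−5.11/10) = 0.3083
  Stage 4: F_4 = 10^(5.36/10) = 3.436, G_4 = 10^(29.5/10) = 891.3
Friis cascade:
  F = 3.565 + (2.421 − 1)/0.2805 + (5.495 − 1)/17.70 + (3.436 − 1)/5.458 = 9.330
NF = 10 log₁₀(9.330) = 9.70 dB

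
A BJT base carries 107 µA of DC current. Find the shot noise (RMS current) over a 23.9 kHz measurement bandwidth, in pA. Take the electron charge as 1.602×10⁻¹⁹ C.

I_n = √(2qI·B)
2qI·B = 2 × 1.602×10⁻¹⁹ × 1.07×10⁻⁴ × 2.39×10⁴ = 8.19×10⁻¹⁹ A²
I_n = √(8.19×10⁻¹⁹) = 9.05×10⁻¹⁰ A = 905 pA

905 pA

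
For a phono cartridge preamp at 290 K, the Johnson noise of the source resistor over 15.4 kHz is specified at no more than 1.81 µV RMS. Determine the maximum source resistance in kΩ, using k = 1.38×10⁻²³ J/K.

Johnson–Nyquist: V_n = √(4kTRB) ⇒ R = V_n² / (4kTB)
4kTB = 4 × 1.38×10⁻²³ × 290 × 1.54×10⁴ = 2.47×10⁻¹⁶
R = (1.81×10⁻⁶)² / 2.47×10⁻¹⁶ = 1.33×10⁴ Ω = 13.3 kΩ

13.3 kΩ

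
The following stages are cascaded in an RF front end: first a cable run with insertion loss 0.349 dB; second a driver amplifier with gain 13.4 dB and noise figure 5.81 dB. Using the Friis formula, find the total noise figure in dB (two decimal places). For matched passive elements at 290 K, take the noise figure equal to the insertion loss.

Convert to linear (a loss of L dB is a gain of −L dB): F_i = 10^(NF_i/10), G_i = 10^(G_i,dB/10)
  Stage 1: F_1 = 10^(0.349/10) = 1.084, G_1 = 10^(−0.349/10) = 0.9228
  Stage 2: F_2 = 10^(5.81/10) = 3.811, G_2 = 10^(13.4/10) = 21.88
Friis cascade:
  F = 1.084 + (3.811 − 1)/0.9228 = 4.130
NF = 10 log₁₀(4.130) = 6.16 dB

6.16 dB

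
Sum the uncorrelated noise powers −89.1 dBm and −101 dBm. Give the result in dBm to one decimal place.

−88.8 dBm

Convert to linear, add, convert back:
P₁ = 1.23×10⁻¹² W, P₂ = 7.94×10⁻¹⁴ W
P_tot = 1.31×10⁻¹² W → 10 log₁₀(P_tot / 10⁻³) = −88.8 dBm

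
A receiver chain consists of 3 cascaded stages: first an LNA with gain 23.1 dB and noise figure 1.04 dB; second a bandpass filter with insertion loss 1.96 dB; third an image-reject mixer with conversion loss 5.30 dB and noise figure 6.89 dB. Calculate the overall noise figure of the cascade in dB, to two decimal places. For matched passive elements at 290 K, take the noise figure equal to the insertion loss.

Convert to linear (a loss of L dB is a gain of −L dB): F_i = 10^(NF_i/10), G_i = 10^(G_i,dB/10)
  Stage 1: F_1 = 10^(1.04/10) = 1.271, G_1 = 10^(23.1/10) = 204.2
  Stage 2: F_2 = 10^(1.96/10) = 1.570, G_2 = 10^(−1.96/10) = 0.6368
  Stage 3: F_3 = 10^(6.89/10) = 4.887, G_3 = 10^(−5.30/10) = 0.2951
Friis cascade:
  F = 1.271 + (1.570 − 1)/204.2 + (4.887 − 1)/130.0 = 1.303
NF = 10 log₁₀(1.303) = 1.15 dB

1.15 dB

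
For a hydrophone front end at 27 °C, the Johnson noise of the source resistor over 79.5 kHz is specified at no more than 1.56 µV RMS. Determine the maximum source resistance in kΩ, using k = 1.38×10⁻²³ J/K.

T = 27 °C + 273.15 = 300.15 K
Johnson–Nyquist: V_n = √(4kTRB) ⇒ R = V_n² / (4kTB)
4kTB = 4 × 1.38×10⁻²³ × 300.15 × 7.95×10⁴ = 1.32×10⁻¹⁵
R = (1.56×10⁻⁶)² / 1.32×10⁻¹⁵ = 1.85×10³ Ω = 1.85 kΩ

1.85 kΩ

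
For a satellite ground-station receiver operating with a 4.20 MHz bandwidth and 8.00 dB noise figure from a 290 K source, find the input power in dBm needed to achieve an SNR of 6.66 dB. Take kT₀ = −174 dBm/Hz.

−93.1 dBm

Sensitivity = −174 + 10 log₁₀(B) + NF + SNR_min
= −174 + 66.23 + 8.00 + 6.66
= −93.11 dBm → −93.1 dBm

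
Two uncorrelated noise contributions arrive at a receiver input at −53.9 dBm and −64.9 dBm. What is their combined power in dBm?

Convert to linear, add, convert back:
P₁ = 4.07×10⁻⁹ W, P₂ = 3.24×10⁻¹⁰ W
P_tot = 4.40×10⁻⁹ W → 10 log₁₀(P_tot / 10⁻³) = −53.6 dBm

−53.6 dBm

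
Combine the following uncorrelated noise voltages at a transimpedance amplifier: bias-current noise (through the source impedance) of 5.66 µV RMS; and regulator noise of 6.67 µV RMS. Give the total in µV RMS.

Uncorrelated sources add in power (mean-square): V_tot = √(ΣV_i²)
V_tot = √[(5.66×10⁻⁶)² + (6.67×10⁻⁶)²] = 8.75×10⁻⁶ V = 8.75 µV

8.75 µV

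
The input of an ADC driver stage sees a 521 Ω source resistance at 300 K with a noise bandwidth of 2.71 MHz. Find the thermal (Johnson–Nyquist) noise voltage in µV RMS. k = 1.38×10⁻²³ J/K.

4.84 µV

V_n = √(4kTRB)
4kTRB = 4 × 1.38×10⁻²³ × 300 × 5.21×10² × 2.71×10⁶ = 2.34×10⁻¹¹ V²
V_n = √(2.34×10⁻¹¹) = 4.84×10⁻⁶ V = 4.84 µV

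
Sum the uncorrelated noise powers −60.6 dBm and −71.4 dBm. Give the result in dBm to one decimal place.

−60.3 dBm

Convert to linear, add, convert back:
P₁ = 8.71×10⁻¹⁰ W, P₂ = 7.24×10⁻¹¹ W
P_tot = 9.43×10⁻¹⁰ W → 10 log₁₀(P_tot / 10⁻³) = −60.3 dBm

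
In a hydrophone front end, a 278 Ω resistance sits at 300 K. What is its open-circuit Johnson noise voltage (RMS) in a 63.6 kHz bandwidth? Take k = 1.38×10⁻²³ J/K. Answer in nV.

541 nV

V_n = √(4kTRB)
4kTRB = 4 × 1.38×10⁻²³ × 300 × 2.78×10² × 6.36×10⁴ = 2.93×10⁻¹³ V²
V_n = √(2.93×10⁻¹³) = 5.41×10⁻⁷ V = 541 nV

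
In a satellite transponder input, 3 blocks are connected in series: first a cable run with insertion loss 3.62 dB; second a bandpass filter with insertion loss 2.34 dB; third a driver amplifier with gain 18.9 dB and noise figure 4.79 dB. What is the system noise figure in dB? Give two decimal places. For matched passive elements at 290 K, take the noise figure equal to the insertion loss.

10.75 dB

Convert to linear (a loss of L dB is a gain of −L dB): F_i = 10^(NF_i/10), G_i = 10^(G_i,dB/10)
  Stage 1: F_1 = 10^(3.62/10) = 2.301, G_1 = 10^(−3.62/10) = 0.4345
  Stage 2: F_2 = 10^(2.34/10) = 1.714, G_2 = 10^(−2.34/10) = 0.5834
  Stage 3: F_3 = 10^(4.79/10) = 3.013, G_3 = 10^(18.9/10) = 77.62
Friis cascade:
  F = 2.301 + (1.714 − 1)/0.4345 + (3.013 − 1)/0.2535 = 11.89
NF = 10 log₁₀(11.89) = 10.75 dB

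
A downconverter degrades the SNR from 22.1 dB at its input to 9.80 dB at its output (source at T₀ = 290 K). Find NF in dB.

12.30 dB

NF (dB) = SNR_in(dB) − SNR_out(dB) when the source is at T₀
NF = 22.1 − 9.80 = 12.30 dB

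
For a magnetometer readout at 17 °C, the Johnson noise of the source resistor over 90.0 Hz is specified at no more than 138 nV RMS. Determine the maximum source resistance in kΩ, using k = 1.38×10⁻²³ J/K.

13.2 kΩ

T = 17 °C + 273.15 = 290.15 K
Johnson–Nyquist: V_n = √(4kTRB) ⇒ R = V_n² / (4kTB)
4kTB = 4 × 1.38×10⁻²³ × 290.15 × 9.00×10¹ = 1.44×10⁻¹⁸
R = (1.38×10⁻⁷)² / 1.44×10⁻¹⁸ = 1.32×10⁴ Ω = 13.2 kΩ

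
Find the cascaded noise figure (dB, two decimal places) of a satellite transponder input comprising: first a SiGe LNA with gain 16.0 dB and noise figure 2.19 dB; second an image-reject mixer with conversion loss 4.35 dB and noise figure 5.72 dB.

2.37 dB

Convert to linear (a loss of L dB is a gain of −L dB): F_i = 10^(NF_i/10), G_i = 10^(G_i,dB/10)
  Stage 1: F_1 = 10^(2.19/10) = 1.656, G_1 = 10^(16.0/10) = 39.81
  Stage 2: F_2 = 10^(5.72/10) = 3.733, G_2 = 10^(−4.35/10) = 0.3673
Friis cascade:
  F = 1.656 + (3.733 − 1)/39.81 = 1.724
NF = 10 log₁₀(1.724) = 2.37 dB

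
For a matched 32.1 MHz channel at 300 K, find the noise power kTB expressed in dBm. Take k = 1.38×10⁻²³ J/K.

P_n = kTB = 1.38×10⁻²³ × 300 × 3.21×10⁷ = 1.33×10⁻¹³ W
In dBm: 10 log₁₀(1.33×10⁻¹³ / 10⁻³) = −98.8 dBm

−98.8 dBm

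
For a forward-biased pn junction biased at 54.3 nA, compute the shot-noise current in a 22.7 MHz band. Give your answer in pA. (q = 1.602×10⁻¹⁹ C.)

I_n = √(2qI·B)
2qI·B = 2 × 1.602×10⁻¹⁹ × 5.43×10⁻⁸ × 2.27×10⁷ = 3.95×10⁻¹⁹ A²
I_n = √(3.95×10⁻¹⁹) = 6.28×10⁻¹⁰ A = 628 pA

628 pA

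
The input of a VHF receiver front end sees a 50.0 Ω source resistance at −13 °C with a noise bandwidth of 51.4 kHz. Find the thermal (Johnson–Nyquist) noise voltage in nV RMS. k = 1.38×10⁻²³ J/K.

T = −13 °C + 273.15 = 260.15 K
V_n = √(4kTRB)
4kTRB = 4 × 1.38×10⁻²³ × 260.15 × 5.00×10¹ × 5.14×10⁴ = 3.69×10⁻¹⁴ V²
V_n = √(3.69×10⁻¹⁴) = 1.92×10⁻⁷ V = 192 nV

192 nV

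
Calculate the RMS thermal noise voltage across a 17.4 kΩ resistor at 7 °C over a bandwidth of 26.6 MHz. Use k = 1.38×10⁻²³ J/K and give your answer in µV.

T = 7 °C + 273.15 = 280.15 K
V_n = √(4kTRB)
4kTRB = 4 × 1.38×10⁻²³ × 280.15 × 1.74×10⁴ × 2.66×10⁷ = 7.16×10⁻⁹ V²
V_n = √(7.16×10⁻⁹) = 8.46×10⁻⁵ V = 84.6 µV

84.6 µV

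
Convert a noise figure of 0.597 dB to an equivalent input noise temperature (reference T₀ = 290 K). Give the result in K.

42.7 K

F = 10^(0.597/10) = 1.14736
T_e = (F − 1)·T₀ = (1.14736 − 1) × 290 = 42.7 K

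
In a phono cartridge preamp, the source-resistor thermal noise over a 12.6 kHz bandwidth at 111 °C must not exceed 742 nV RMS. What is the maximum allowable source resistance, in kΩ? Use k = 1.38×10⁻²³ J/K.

T = 111 °C + 273.15 = 384.15 K
Johnson–Nyquist: V_n = √(4kTRB) ⇒ R = V_n² / (4kTB)
4kTB = 4 × 1.38×10⁻²³ × 384.15 × 1.26×10⁴ = 2.67×10⁻¹⁶
R = (7.42×10⁻⁷)² / 2.67×10⁻¹⁶ = 2.06×10³ Ω = 2.06 kΩ

2.06 kΩ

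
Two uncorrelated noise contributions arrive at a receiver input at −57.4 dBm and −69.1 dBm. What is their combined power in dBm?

Convert to linear, add, convert back:
P₁ = 1.82×10⁻⁹ W, P₂ = 1.23×10⁻¹⁰ W
P_tot = 1.94×10⁻⁹ W → 10 log₁₀(P_tot / 10⁻³) = −57.1 dBm

−57.1 dBm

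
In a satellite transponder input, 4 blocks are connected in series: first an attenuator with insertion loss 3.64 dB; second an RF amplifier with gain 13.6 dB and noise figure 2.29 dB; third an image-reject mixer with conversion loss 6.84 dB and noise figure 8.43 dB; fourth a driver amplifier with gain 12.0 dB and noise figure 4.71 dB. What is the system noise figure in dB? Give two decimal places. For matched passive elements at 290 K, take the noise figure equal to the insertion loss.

Convert to linear (a loss of L dB is a gain of −L dB): F_i = 10^(NF_i/10), G_i = 10^(G_i,dB/10)
  Stage 1: F_1 = 10^(3.64/10) = 2.312, G_1 = 10^(−3.64/10) = 0.4325
  Stage 2: F_2 = 10^(2.29/10) = 1.694, G_2 = 10^(13.6/10) = 22.91
  Stage 3: F_3 = 10^(8.43/10) = 6.966, G_3 = 10^(−6.84/10) = 0.2070
  Stage 4: F_4 = 10^(4.71/10) = 2.958, G_4 = 10^(12.0/10) = 15.85
Friis cascade:
  F = 2.312 + (1.694 − 1)/0.4325 + (6.966 − 1)/9.908 + (2.958 − 1)/2.051 = 5.474
NF = 10 log₁₀(5.474) = 7.38 dB

7.38 dB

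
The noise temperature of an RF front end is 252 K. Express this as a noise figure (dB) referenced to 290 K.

2.72 dB

F = 1 + T_e/T₀ = 1 + 252/290 = 1.86897
NF = 10 log₁₀(1.86897) = 2.72 dB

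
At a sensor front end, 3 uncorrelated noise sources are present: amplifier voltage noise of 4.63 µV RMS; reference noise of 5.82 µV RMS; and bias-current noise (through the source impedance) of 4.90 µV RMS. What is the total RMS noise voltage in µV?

Uncorrelated sources add in power (mean-square): V_tot = √(ΣV_i²)
V_tot = √[(4.63×10⁻⁶)² + (5.82×10⁻⁶)² + (4.90×10⁻⁶)²] = 8.91×10⁻⁶ V = 8.91 µV

8.91 µV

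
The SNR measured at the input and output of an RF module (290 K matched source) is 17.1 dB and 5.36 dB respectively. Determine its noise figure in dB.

NF (dB) = SNR_in(dB) − SNR_out(dB) when the source is at T₀
NF = 17.1 − 5.36 = 11.74 dB

11.74 dB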